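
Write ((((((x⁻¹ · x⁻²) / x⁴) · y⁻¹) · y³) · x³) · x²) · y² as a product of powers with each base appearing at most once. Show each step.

((((((x⁻¹ · x⁻²) / x⁴) · y⁻¹) · y³) · x³) · x²) · y²
= (((((x⁻³ / x⁴) · y⁻¹) · y³) · x³) · x²) · y²    [product of powers]
= ((((x⁻⁷ · y⁻¹) · y³) · x³) · x²) · y²    [quotient of powers]
= x⁻²y⁴    [product of powers]

x⁻²y⁴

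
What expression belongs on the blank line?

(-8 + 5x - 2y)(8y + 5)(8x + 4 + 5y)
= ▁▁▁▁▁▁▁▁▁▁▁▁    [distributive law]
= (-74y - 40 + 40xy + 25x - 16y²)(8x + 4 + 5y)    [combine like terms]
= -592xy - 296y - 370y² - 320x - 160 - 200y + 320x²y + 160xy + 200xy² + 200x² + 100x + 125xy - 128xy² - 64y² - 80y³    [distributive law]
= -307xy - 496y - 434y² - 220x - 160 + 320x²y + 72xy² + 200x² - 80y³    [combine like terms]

After distributive law, the bracketed line is:

(-64y - 40 + 40xy + 25x - 16y² - 10y)(8x + 4 + 5y)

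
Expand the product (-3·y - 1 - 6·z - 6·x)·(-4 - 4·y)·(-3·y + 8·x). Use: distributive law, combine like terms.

-48·y^2 + 56·x·y - 36·y^3 + 24·x·y^2 - 12·y + 32·x - 72·y·z + 192·x·z - 72·y^2·z + 192·x·y·z + 192·x^2 + 192·x^2·y

(-3·y - 1 - 6·z - 6·x)·(-4 - 4·y)·(-3·y + 8·x)
= (12·y + 12·y^2 + 4 + 4·y + 24·z + 24·y·z + 24·x + 24·x·y)·(-3·y + 8·x)    [distributive law]
= (16·y + 12·y^2 + 4 + 24·z + 24·y·z + 24·x + 24·x·y)·(-3·y + 8·x)    [combine like terms]
= -48·y^2 + 128·x·y - 36·y^3 + 96·x·y^2 - 12·y + 32·x - 72·y·z + 192·x·z - 72·y^2·z + 192·x·y·z - 72·x·y + 192·x^2 - 72·x·y^2 + 192·x^2·y    [distributive law]
= -48·y^2 + 56·x·y - 36·y^3 + 24·x·y^2 - 12·y + 32·x - 72·y·z + 192·x·z - 72·y^2·z + 192·x·y·z + 192·x^2 + 192·x^2·y    [combine like terms]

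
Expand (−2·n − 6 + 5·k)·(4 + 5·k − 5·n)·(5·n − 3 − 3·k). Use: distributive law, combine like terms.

(−2·n − 6 + 5·k)·(4 + 5·k − 5·n)·(5·n − 3 − 3·k)
= (−8·n − 10·k·n + 10·n² − 24 − 30·k + 30·n + 20·k + 25·k² − 25·k·n)·(5·n − 3 − 3·k)    [distributive law]
= (22·n − 35·k·n + 10·n² − 24 − 10·k + 25·k²)·(5·n − 3 − 3·k)    [combine like terms]
= 110·n² − 66·n − 66·k·n − 175·k·n² + 105·k·n + 105·k²·n + 50·n³ − 30·n² − 30·k·n² − 120·n + 72 + 72·k − 50·k·n + 30·k + 30·k² + 125·k²·n − 75·k² − 75·k³    [distributive law]
= 80·n² − 186·n − 11·k·n − 205·k·n² + 230·k²·n + 50·n³ + 72 + 102·k − 45·k² − 75·k³    [combine like terms]

80·n² − 186·n − 11·k·n − 205·k·n² + 230·k²·n + 50·n³ + 72 + 102·k − 45·k² − 75·k³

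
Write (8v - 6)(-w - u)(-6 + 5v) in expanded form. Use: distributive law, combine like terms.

78vw - 40v^2w + 78uv - 40uv^2 - 36w - 36u

(8v - 6)(-w - u)(-6 + 5v)
= (-8vw - 8uv + 6w + 6u)(-6 + 5v)    [distributive law]
= 48vw - 40v^2w + 48uv - 40uv^2 - 36w + 30vw - 36u + 30uv    [distributive law]
= 78vw - 40v^2w + 78uv - 40uv^2 - 36w - 36u    [combine like terms]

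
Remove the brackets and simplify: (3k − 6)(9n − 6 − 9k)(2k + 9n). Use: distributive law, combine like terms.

(3k − 6)(9n − 6 − 9k)(2k + 9n)
= (27kn − 18k − 27k^2 − 54n + 36 + 54k)(2k + 9n)    [distributive law]
= (27kn + 36k − 27k^2 − 54n + 36)(2k + 9n)    [combine like terms]
= 54k^2n + 243kn^2 + 72k^2 + 324kn − 54k^3 − 243k^2n − 108kn − 486n^2 + 72k + 324n    [distributive law]
= −189k^2n + 243kn^2 + 72k^2 + 216kn − 54k^3 − 486n^2 + 72k + 324n    [combine like terms]

−189k^2n + 243kn^2 + 72k^2 + 216kn − 54k^3 − 486n^2 + 72k + 324n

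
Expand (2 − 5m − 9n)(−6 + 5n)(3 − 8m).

(2 − 5m − 9n)(−6 + 5n)(3 − 8m)
= (−12 + 10n + 30m − 25mn + 54n − 45n^2)(3 − 8m)    [distributive law]
= (−12 + 64n + 30m − 25mn − 45n^2)(3 − 8m)    [combine like terms]
= −36 + 96m + 192n − 512mn + 90m − 240m^2 − 75mn + 200m^2n − 135n^2 + 360mn^2    [distributive law]
= −36 + 186m + 192n − 587mn − 240m^2 + 200m^2n − 135n^2 + 360mn^2    [combine like terms]

−36 + 186m + 192n − 587mn − 240m^2 + 200m^2n − 135n^2 + 360mn^2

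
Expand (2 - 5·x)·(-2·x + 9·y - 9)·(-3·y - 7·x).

(2 - 5·x)·(-2·x + 9·y - 9)·(-3·y - 7·x)
= (-4·x + 18·y - 18 + 10·x^2 - 45·x·y + 45·x)·(-3·y - 7·x)    [distributive law]
= (41·x + 18·y - 18 + 10·x^2 - 45·x·y)·(-3·y - 7·x)    [combine like terms]
= -123·x·y - 287·x^2 - 54·y^2 - 126·x·y + 54·y + 126·x - 30·x^2·y - 70·x^3 + 135·x·y^2 + 315·x^2·y    [distributive law]
= -249·x·y - 287·x^2 - 54·y^2 + 54·y + 126·x + 285·x^2·y - 70·x^3 + 135·x·y^2    [combine like terms]

-249·x·y - 287·x^2 - 54·y^2 + 54·y + 126·x + 285·x^2·y - 70·x^3 + 135·x·y^2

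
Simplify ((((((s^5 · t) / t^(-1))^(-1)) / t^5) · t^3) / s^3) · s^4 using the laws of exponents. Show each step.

s^(-4)t^(-4)

((((((s^5 · t) / t^(-1))^(-1)) / t^5) · t^3) / s^3) · s^4
= ((((((s^5 · t)^(-1)) / ((t^(-1))^(-1))) / t^5) · t^3) / s^3) · s^4    [power of a quotient]
= (((((((s^5)^(-1)) · (t^(-1))) / ((t^(-1))^(-1))) / t^5) · t^3) / s^3) · s^4    [power of a product]
= (((((s^(-5) · (t^(-1))) / ((t^(-1))^(-1))) / t^5) · t^3) / s^3) · s^4    [power of a power]
= (((((s^(-5) · t^(-1)) / t) / t^5) · t^3) / s^3) · s^4    [power of a power]
= s^(-4)t^(-4)    [quotient of powers; product of powers]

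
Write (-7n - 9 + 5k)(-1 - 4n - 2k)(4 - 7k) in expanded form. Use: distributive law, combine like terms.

172n - 325kn + 112n² - 196kn² + 42k²n + 36 - 11k - 131k² + 70k³

(-7n - 9 + 5k)(-1 - 4n - 2k)(4 - 7k)
= (7n + 28n² + 14kn + 9 + 36n + 18k - 5k - 20kn - 10k²)(4 - 7k)    [distributive law]
= (43n + 28n² - 6kn + 9 + 13k - 10k²)(4 - 7k)    [combine like terms]
= 172n - 301kn + 112n² - 196kn² - 24kn + 42k²n + 36 - 63k + 52k - 91k² - 40k² + 70k³    [distributive law]
= 172n - 325kn + 112n² - 196kn² + 42k²n + 36 - 11k - 131k² + 70k³    [combine like terms]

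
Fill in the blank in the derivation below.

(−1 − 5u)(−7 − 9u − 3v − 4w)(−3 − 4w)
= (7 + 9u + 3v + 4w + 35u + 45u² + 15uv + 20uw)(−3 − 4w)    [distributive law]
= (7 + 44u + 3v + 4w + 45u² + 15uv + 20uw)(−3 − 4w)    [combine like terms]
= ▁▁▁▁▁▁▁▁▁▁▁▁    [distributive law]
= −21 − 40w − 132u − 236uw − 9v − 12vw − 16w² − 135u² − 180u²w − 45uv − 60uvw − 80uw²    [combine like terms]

By distributive law:

−21 − 28w − 132u − 176uw − 9v − 12vw − 12w − 16w² − 135u² − 180u²w − 45uv − 60uvw − 60uw − 80uw²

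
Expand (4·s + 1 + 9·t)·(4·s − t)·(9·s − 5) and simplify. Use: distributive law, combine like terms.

(4·s + 1 + 9·t)·(4·s − t)·(9·s − 5)
= (16·s^2 − 4·s·t + 4·s − t + 36·s·t − 9·t^2)·(9·s − 5)    [distributive law]
= (16·s^2 + 32·s·t + 4·s − t − 9·t^2)·(9·s − 5)    [combine like terms]
= 144·s^3 − 80·s^2 + 288·s^2·t − 160·s·t + 36·s^2 − 20·s − 9·s·t + 5·t − 81·s·t^2 + 45·t^2    [distributive law]
= 144·s^3 − 44·s^2 + 288·s^2·t − 169·s·t − 20·s + 5·t − 81·s·t^2 + 45·t^2    [combine like terms]

144·s^3 − 44·s^2 + 288·s^2·t − 169·s·t − 20·s + 5·t − 81·s·t^2 + 45·t^2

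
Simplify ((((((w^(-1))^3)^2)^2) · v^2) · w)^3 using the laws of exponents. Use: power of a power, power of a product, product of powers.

v^6·w^(-33)

((((((w^(-1))^3)^2)^2) · v^2) · w)^3
= ((((((w^(-1))^3)^2)^2) · v^2)^3) · (w^3)    [power of a product]
= ((((((w^(-1))^3)^2)^2)^3) · ((v^2)^3)) · (w^3)    [power of a product]
= (((((w^(-1))^3)^2)^6) · ((v^2)^3)) · (w^3)    [power of a power]
= ((((w^(-1))^3)^12) · ((v^2)^3)) · (w^3)    [power of a power]
= (((w^(-1))^36) · ((v^2)^3)) · (w^3)    [power of a power]
= (w^(-36) · ((v^2)^3)) · (w^3)    [power of a power]
= (w^(-36) · v^6) · (w^3)    [power of a power]
= v^6·w^(-33)    [product of powers]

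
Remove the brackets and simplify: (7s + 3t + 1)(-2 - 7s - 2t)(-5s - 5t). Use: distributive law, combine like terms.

(7s + 3t + 1)(-2 - 7s - 2t)(-5s - 5t)
= (-14s - 49s^2 - 14st - 6t - 21st - 6t^2 - 2 - 7s - 2t)(-5s - 5t)    [distributive law]
= (-21s - 49s^2 - 35st - 8t - 6t^2 - 2)(-5s - 5t)    [combine like terms]
= 105s^2 + 105st + 245s^3 + 245s^2t + 175s^2t + 175st^2 + 40st + 40t^2 + 30st^2 + 30t^3 + 10s + 10t    [distributive law]
= 105s^2 + 145st + 245s^3 + 420s^2t + 205st^2 + 40t^2 + 30t^3 + 10s + 10t    [combine like terms]

105s^2 + 145st + 245s^3 + 420s^2t + 205st^2 + 40t^2 + 30t^3 + 10s + 10t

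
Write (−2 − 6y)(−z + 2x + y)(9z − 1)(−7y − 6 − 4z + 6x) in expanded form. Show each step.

−354yz^2 − 100z^2 − 72z^3 + 252xz^2 + 150yz + 12z + 188xz + 708xyz − 216x^2z − 88xy − 24x + 24x^2 + 468y^2z − 50y^2 − 12y − 162y^2z^2 − 216yz^3 + 756xyz^2 + 432xy^2z − 648x^2yz − 48xy^2 + 72x^2y + 378y^3z − 42y^3

(−2 − 6y)(−z + 2x + y)(9z − 1)(−7y − 6 − 4z + 6x)
= (2z − 4x − 2y + 6yz − 12xy − 6y^2)(9z − 1)(−7y − 6 − 4z + 6x)    [distributive law]
= (18z^2 − 2z − 36xz + 4x − 18yz + 2y + 54yz^2 − 6yz − 108xyz + 12xy − 54y^2z + 6y^2)(−7y − 6 − 4z + 6x)    [distributive law]
= (18z^2 − 2z − 36xz + 4x − 24yz + 2y + 54yz^2 − 108xyz + 12xy − 54y^2z + 6y^2)(−7y − 6 − 4z + 6x)    [combine like terms]
= −126yz^2 − 108z^2 − 72z^3 + 108xz^2 + 14yz + 12z + 8z^2 − 12xz + 252xyz + 216xz + 144xz^2 − 216x^2z − 28xy − 24x − 16xz + 24x^2 + 168y^2z + 144yz + 96yz^2 − 144xyz − 14y^2 − 12y − 8yz + 12xy − 378y^2z^2 − 324yz^2 − 216yz^3 + 324xyz^2 + 756xy^2z + 648xyz + 432xyz^2 − 648x^2yz − 84xy^2 − 72xy − 48xyz + 72x^2y + 378y^3z + 324y^2z + 216y^2z^2 − 324xy^2z − 42y^3 − 36y^2 − 24y^2z + 36xy^2    [distributive law]
= −354yz^2 − 100z^2 − 72z^3 + 252xz^2 + 150yz + 12z + 188xz + 708xyz − 216x^2z − 88xy − 24x + 24x^2 + 468y^2z − 50y^2 − 12y − 162y^2z^2 − 216yz^3 + 756xyz^2 + 432xy^2z − 648x^2yz − 48xy^2 + 72x^2y + 378y^3z − 42y^3    [combine like terms]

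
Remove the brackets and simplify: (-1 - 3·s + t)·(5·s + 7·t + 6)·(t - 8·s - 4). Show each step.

49·s·t + 244·s^2 + 140·s - 29·t^2 - 2·t + 24 + 113·s^2·t + 120·s^3 - 72·s·t^2 + 7·t^3

(-1 - 3·s + t)·(5·s + 7·t + 6)·(t - 8·s - 4)
= (-5·s - 7·t - 6 - 15·s^2 - 21·s·t - 18·s + 5·s·t + 7·t^2 + 6·t)·(t - 8·s - 4)    [distributive law]
= (-23·s - t - 6 - 15·s^2 - 16·s·t + 7·t^2)·(t - 8·s - 4)    [combine like terms]
= -23·s·t + 184·s^2 + 92·s - t^2 + 8·s·t + 4·t - 6·t + 48·s + 24 - 15·s^2·t + 120·s^3 + 60·s^2 - 16·s·t^2 + 128·s^2·t + 64·s·t + 7·t^3 - 56·s·t^2 - 28·t^2    [distributive law]
= 49·s·t + 244·s^2 + 140·s - 29·t^2 - 2·t + 24 + 113·s^2·t + 120·s^3 - 72·s·t^2 + 7·t^3    [combine like terms]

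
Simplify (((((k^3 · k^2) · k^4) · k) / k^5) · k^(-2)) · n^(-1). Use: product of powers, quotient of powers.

(((((k^3 · k^2) · k^4) · k) / k^5) · k^(-2)) · n^(-1)
= ((((k^5 · k^4) · k) / k^5) · k^(-2)) · n^(-1)    [product of powers]
= (((k^9 · k) / k^5) · k^(-2)) · n^(-1)    [product of powers]
= ((k^10 / k^5) · k^(-2)) · n^(-1)    [product of powers]
= (k^5 · k^(-2)) · n^(-1)    [quotient of powers]
= k^3 · n^(-1)    [product of powers]
= k^3n^(-1)    [rearrange]

k^3n^(-1)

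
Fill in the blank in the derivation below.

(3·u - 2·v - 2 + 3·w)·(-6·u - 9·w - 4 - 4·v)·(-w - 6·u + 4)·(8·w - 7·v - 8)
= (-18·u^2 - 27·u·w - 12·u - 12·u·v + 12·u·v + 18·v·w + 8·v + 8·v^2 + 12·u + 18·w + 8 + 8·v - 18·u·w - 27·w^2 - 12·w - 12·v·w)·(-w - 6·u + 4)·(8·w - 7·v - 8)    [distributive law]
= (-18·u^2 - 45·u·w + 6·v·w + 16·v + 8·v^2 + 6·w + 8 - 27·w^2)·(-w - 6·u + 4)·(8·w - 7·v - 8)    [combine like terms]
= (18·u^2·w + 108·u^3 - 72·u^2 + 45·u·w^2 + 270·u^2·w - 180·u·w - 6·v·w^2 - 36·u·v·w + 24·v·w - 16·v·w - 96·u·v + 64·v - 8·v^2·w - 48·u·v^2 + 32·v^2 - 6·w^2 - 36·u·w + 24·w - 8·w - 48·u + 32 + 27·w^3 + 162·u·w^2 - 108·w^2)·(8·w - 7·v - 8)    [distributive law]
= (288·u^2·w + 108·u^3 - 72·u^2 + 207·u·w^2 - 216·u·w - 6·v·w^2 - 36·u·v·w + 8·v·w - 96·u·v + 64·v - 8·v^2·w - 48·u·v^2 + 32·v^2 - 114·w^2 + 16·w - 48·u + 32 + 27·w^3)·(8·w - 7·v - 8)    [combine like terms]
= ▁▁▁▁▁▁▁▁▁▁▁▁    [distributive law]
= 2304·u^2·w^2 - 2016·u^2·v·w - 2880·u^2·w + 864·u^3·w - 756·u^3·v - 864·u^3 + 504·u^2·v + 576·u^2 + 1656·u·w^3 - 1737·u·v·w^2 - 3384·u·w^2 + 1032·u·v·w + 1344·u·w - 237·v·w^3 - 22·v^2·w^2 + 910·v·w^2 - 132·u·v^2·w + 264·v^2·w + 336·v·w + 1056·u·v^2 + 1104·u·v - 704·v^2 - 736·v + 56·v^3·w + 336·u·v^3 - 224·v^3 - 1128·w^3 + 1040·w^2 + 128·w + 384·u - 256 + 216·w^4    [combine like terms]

Applying distributive law to the line above:

2304·u^2·w^2 - 2016·u^2·v·w - 2304·u^2·w + 864·u^3·w - 756·u^3·v - 864·u^3 - 576·u^2·w + 504·u^2·v + 576·u^2 + 1656·u·w^3 - 1449·u·v·w^2 - 1656·u·w^2 - 1728·u·w^2 + 1512·u·v·w + 1728·u·w - 48·v·w^3 + 42·v^2·w^2 + 48·v·w^2 - 288·u·v·w^2 + 252·u·v^2·w + 288·u·v·w + 64·v·w^2 - 56·v^2·w - 64·v·w - 768·u·v·w + 672·u·v^2 + 768·u·v + 512·v·w - 448·v^2 - 512·v - 64·v^2·w^2 + 56·v^3·w + 64·v^2·w - 384·u·v^2·w + 336·u·v^3 + 384·u·v^2 + 256·v^2·w - 224·v^3 - 256·v^2 - 912·w^3 + 798·v·w^2 + 912·w^2 + 128·w^2 - 112·v·w - 128·w - 384·u·w + 336·u·v + 384·u + 256·w - 224·v - 256 + 216·w^4 - 189·v·w^3 - 216·w^3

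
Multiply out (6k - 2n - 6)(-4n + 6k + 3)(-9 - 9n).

486kn + 324kn^2 - 324k^2 - 324k^2n + 162k - 234n^2 - 72n^3 + 162

(6k - 2n - 6)(-4n + 6k + 3)(-9 - 9n)
= (-24kn + 36k^2 + 18k + 8n^2 - 12kn - 6n + 24n - 36k - 18)(-9 - 9n)    [distributive law]
= (-36kn + 36k^2 - 18k + 8n^2 + 18n - 18)(-9 - 9n)    [combine like terms]
= 324kn + 324kn^2 - 324k^2 - 324k^2n + 162k + 162kn - 72n^2 - 72n^3 - 162n - 162n^2 + 162 + 162n    [distributive law]
= 486kn + 324kn^2 - 324k^2 - 324k^2n + 162k - 234n^2 - 72n^3 + 162    [combine like terms]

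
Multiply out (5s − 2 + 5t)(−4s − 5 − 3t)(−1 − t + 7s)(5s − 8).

625s^3 + 1227s^2 − 1125s^3t + 1395s^2t − 700s^4 − 746s + 693st − 350s^2t^2 + 730st^2 + 80 − 72t − 272t^2 + 75st^3 − 120t^3

(5s − 2 + 5t)(−4s − 5 − 3t)(−1 − t + 7s)(5s − 8)
= (−20s^2 − 25s − 15st + 8s + 10 + 6t − 20st − 25t − 15t^2)(−1 − t + 7s)(5s − 8)    [distributive law]
= (−20s^2 − 17s − 35st + 10 − 19t − 15t^2)(−1 − t + 7s)(5s − 8)    [combine like terms]
= (20s^2 + 20s^2t − 140s^3 + 17s + 17st − 119s^2 + 35st + 35st^2 − 245s^2t − 10 − 10t + 70s + 19t + 19t^2 − 133st + 15t^2 + 15t^3 − 105st^2)(5s − 8)    [distributive law]
= (−99s^2 − 225s^2t − 140s^3 + 87s − 81st − 70st^2 − 10 + 9t + 34t^2 + 15t^3)(5s − 8)    [combine like terms]
= −495s^3 + 792s^2 − 1125s^3t + 1800s^2t − 700s^4 + 1120s^3 + 435s^2 − 696s − 405s^2t + 648st − 350s^2t^2 + 560st^2 − 50s + 80 + 45st − 72t + 170st^2 − 272t^2 + 75st^3 − 120t^3    [distributive law]
= 625s^3 + 1227s^2 − 1125s^3t + 1395s^2t − 700s^4 − 746s + 693st − 350s^2t^2 + 730st^2 + 80 − 72t − 272t^2 + 75st^3 − 120t^3    [combine like terms]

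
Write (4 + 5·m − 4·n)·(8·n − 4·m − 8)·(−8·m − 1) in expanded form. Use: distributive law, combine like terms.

−568·m·n − 64·n + 468·m^2 + 312·m + 32 − 448·m^2·n + 160·m^3 + 256·m·n^2 + 32·n^2

(4 + 5·m − 4·n)·(8·n − 4·m − 8)·(−8·m − 1)
= (32·n − 16·m − 32 + 40·m·n − 20·m^2 − 40·m − 32·n^2 + 16·m·n + 32·n)·(−8·m − 1)    [distributive law]
= (64·n − 56·m − 32 + 56·m·n − 20·m^2 − 32·n^2)·(−8·m − 1)    [combine like terms]
= −512·m·n − 64·n + 448·m^2 + 56·m + 256·m + 32 − 448·m^2·n − 56·m·n + 160·m^3 + 20·m^2 + 256·m·n^2 + 32·n^2    [distributive law]
= −568·m·n − 64·n + 468·m^2 + 312·m + 32 − 448·m^2·n + 160·m^3 + 256·m·n^2 + 32·n^2    [combine like terms]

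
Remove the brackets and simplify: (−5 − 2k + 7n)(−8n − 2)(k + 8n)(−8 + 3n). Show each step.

(−5 − 2k + 7n)(−8n − 2)(k + 8n)(−8 + 3n)
= (40n + 10 + 16kn + 4k − 56n² − 14n)(k + 8n)(−8 + 3n)    [distributive law]
= (26n + 10 + 16kn + 4k − 56n²)(k + 8n)(−8 + 3n)    [combine like terms]
= (26kn + 208n² + 10k + 80n + 16k²n + 128kn² + 4k² + 32kn − 56kn² − 448n³)(−8 + 3n)    [distributive law]
= (58kn + 208n² + 10k + 80n + 16k²n + 72kn² + 4k² − 448n³)(−8 + 3n)    [combine like terms]
= −464kn + 174kn² − 1664n² + 624n³ − 80k + 30kn − 640n + 240n² − 128k²n + 48k²n² − 576kn² + 216kn³ − 32k² + 12k²n + 3584n³ − 1344n⁴    [distributive law]
= −434kn − 402kn² − 1424n² + 4208n³ − 80k − 640n − 116k²n + 48k²n² + 216kn³ − 32k² − 1344n⁴    [combine like terms]

−434kn − 402kn² − 1424n² + 4208n³ − 80k − 640n − 116k²n + 48k²n² + 216kn³ − 32k² − 1344n⁴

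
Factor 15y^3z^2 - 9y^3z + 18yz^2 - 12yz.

3yz(5y^2z - 3y^2 + 6z - 4)

15y^3z^2 - 9y^3z + 18yz^2 - 12yz
= 3(5y^3z^2 - 3y^3z + 6yz^2 - 4yz)    [factor out 3]
= 3yz(5y^2z - 3y^2 + 6z - 4)    [factor out yz]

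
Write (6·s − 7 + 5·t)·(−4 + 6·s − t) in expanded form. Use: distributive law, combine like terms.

(6·s − 7 + 5·t)·(−4 + 6·s − t)
= −24·s + 36·s^2 − 6·s·t + 28 − 42·s + 7·t − 20·t + 30·s·t − 5·t^2    [distributive law]
= −66·s + 36·s^2 + 24·s·t + 28 − 13·t − 5·t^2    [combine like terms]

−66·s + 36·s^2 + 24·s·t + 28 − 13·t − 5·t^2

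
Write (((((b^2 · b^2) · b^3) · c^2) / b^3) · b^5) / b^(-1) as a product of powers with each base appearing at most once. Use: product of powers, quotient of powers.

(((((b^2 · b^2) · b^3) · c^2) / b^3) · b^5) / b^(-1)
= ((((b^4 · b^3) · c^2) / b^3) · b^5) / b^(-1)    [product of powers]
= (((b^7 · c^2) / b^3) · b^5) / b^(-1)    [product of powers]
= b^10c^2    [quotient of powers; product of powers]

b^10c^2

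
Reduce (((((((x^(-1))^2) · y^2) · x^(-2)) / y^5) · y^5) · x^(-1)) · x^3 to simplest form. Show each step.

(((((((x^(-1))^2) · y^2) · x^(-2)) / y^5) · y^5) · x^(-1)) · x^3
= (((((x^(-2) · y^2) · x^(-2)) / y^5) · y^5) · x^(-1)) · x^3    [power of a power]
= x^(-2)y^2    [quotient of powers; product of powers]

x^(-2)y^2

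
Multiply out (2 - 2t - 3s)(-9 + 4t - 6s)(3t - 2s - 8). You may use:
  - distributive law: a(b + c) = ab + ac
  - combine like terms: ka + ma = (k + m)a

-262t - 84s + 144 + 142t^2 - 7st - 174s^2 - 24t^3 + 16st^2 + 54s^2t - 36s^3

(2 - 2t - 3s)(-9 + 4t - 6s)(3t - 2s - 8)
= (-18 + 8t - 12s + 18t - 8t^2 + 12st + 27s - 12st + 18s^2)(3t - 2s - 8)    [distributive law]
= (-18 + 26t + 15s - 8t^2 + 18s^2)(3t - 2s - 8)    [combine like terms]
= -54t + 36s + 144 + 78t^2 - 52st - 208t + 45st - 30s^2 - 120s - 24t^3 + 16st^2 + 64t^2 + 54s^2t - 36s^3 - 144s^2    [distributive law]
= -262t - 84s + 144 + 142t^2 - 7st - 174s^2 - 24t^3 + 16st^2 + 54s^2t - 36s^3    [combine like terms]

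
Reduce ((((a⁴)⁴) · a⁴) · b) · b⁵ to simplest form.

a²⁰b⁶

((((a⁴)⁴) · a⁴) · b) · b⁵
= ((a¹⁶ · a⁴) · b) · b⁵    [power of a power]
= (a²⁰ · b) · b⁵    [product of powers]
= a²⁰b⁶    [product of powers]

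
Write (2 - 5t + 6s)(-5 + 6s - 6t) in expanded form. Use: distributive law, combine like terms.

(2 - 5t + 6s)(-5 + 6s - 6t)
= -10 + 12s - 12t + 25t - 30st + 30t^2 - 30s + 36s^2 - 36st    [distributive law]
= -10 - 18s + 13t - 66st + 30t^2 + 36s^2    [combine like terms]

-10 - 18s + 13t - 66st + 30t^2 + 36s^2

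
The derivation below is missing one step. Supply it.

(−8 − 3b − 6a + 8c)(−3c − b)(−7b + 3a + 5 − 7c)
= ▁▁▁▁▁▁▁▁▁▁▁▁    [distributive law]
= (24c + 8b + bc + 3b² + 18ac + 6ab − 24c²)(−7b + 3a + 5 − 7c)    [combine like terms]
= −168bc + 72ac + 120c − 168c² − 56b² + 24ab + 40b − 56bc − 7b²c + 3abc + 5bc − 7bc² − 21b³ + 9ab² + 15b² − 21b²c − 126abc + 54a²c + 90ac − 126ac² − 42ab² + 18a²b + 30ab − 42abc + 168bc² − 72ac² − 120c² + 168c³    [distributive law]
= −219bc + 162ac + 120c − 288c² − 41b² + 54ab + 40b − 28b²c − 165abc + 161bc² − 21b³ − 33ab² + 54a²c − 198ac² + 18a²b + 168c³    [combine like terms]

By distributive law:

(24c + 8b + 9bc + 3b² + 18ac + 6ab − 24c² − 8bc)(−7b + 3a + 5 − 7c)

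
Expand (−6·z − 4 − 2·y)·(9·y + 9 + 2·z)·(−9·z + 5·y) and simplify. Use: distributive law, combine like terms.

(−6·z − 4 − 2·y)·(9·y + 9 + 2·z)·(−9·z + 5·y)
= (−54·y·z − 54·z − 12·z^2 − 36·y − 36 − 8·z − 18·y^2 − 18·y − 4·y·z)·(−9·z + 5·y)    [distributive law]
= (−58·y·z − 62·z − 12·z^2 − 54·y − 36 − 18·y^2)·(−9·z + 5·y)    [combine like terms]
= 522·y·z^2 − 290·y^2·z + 558·z^2 − 310·y·z + 108·z^3 − 60·y·z^2 + 486·y·z − 270·y^2 + 324·z − 180·y + 162·y^2·z − 90·y^3    [distributive law]
= 462·y·z^2 − 128·y^2·z + 558·z^2 + 176·y·z + 108·z^3 − 270·y^2 + 324·z − 180·y − 90·y^3    [combine like terms]

462·y·z^2 − 128·y^2·z + 558·z^2 + 176·y·z + 108·z^3 − 270·y^2 + 324·z − 180·y − 90·y^3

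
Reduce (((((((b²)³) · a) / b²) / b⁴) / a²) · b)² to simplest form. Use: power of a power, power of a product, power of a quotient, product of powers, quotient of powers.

a⁻²·b²

(((((((b²)³) · a) / b²) / b⁴) / a²) · b)²
= (((((((b²)³) · a) / b²) / b⁴) / a²)²) · (b²)    [power of a product]
= (((((((b²)³) · a) / b²) / b⁴)²) / ((a²)²)) · (b²)    [power of a quotient]
= (((((((b²)³) · a) / b²)²) / ((b⁴)²)) / ((a²)²)) · (b²)    [power of a quotient]
= (((((((b²)³) · a)²) / ((b²)²)) / ((b⁴)²)) / ((a²)²)) · (b²)    [power of a quotient]
= (((((((b²)³)²) · (a²)) / ((b²)²)) / ((b⁴)²)) / ((a²)²)) · (b²)    [power of a product]
= ((((((b²)⁶) · (a²)) / ((b²)²)) / ((b⁴)²)) / ((a²)²)) · (b²)    [power of a power]
= ((((b¹² · (a²)) / ((b²)²)) / ((b⁴)²)) / ((a²)²)) · (b²)    [power of a power]
= ((((b¹² · a²) / b⁴) / ((b⁴)²)) / ((a²)²)) · (b²)    [power of a power]
= ((((b¹² · a²) / b⁴) / b⁸) / ((a²)²)) · (b²)    [power of a power]
= ((((b¹² · a²) / b⁴) / b⁸) / a⁴) · (b²)    [power of a power]
= a⁻²·b²    [quotient of powers; product of powers]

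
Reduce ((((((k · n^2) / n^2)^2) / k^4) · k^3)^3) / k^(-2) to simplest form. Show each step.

((((((k · n^2) / n^2)^2) / k^4) · k^3)^3) / k^(-2)
= ((((((k · n^2) / n^2)^2) / k^4)^3) · ((k^3)^3)) / k^(-2)    [power of a product]
= ((((((k · n^2) / n^2)^2)^3) / ((k^4)^3)) · ((k^3)^3)) / k^(-2)    [power of a quotient]
= (((((k · n^2) / n^2)^6) / ((k^4)^3)) · ((k^3)^3)) / k^(-2)    [power of a power]
= (((((k · n^2)^6) / ((n^2)^6)) / ((k^4)^3)) · ((k^3)^3)) / k^(-2)    [power of a quotient]
= (((((k^6) · ((n^2)^6)) / ((n^2)^6)) / ((k^4)^3)) · ((k^3)^3)) / k^(-2)    [power of a product]
= ((((k^6 · n^12) / ((n^2)^6)) / ((k^4)^3)) · ((k^3)^3)) / k^(-2)    [power of a power]
= ((((k^6 · n^12) / n^12) / ((k^4)^3)) · ((k^3)^3)) / k^(-2)    [power of a power]
= ((((k^6 · n^12) / n^12) / k^12) · ((k^3)^3)) / k^(-2)    [power of a power]
= ((((k^6 · n^12) / n^12) / k^12) · k^9) / k^(-2)    [power of a power]
= k^5    [quotient of powers; product of powers]

k^5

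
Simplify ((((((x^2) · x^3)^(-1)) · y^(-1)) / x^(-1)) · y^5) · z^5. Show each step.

((((((x^2) · x^3)^(-1)) · y^(-1)) / x^(-1)) · y^5) · z^5
= ((((((x^2)^(-1)) · ((x^3)^(-1))) · y^(-1)) / x^(-1)) · y^5) · z^5    [power of a product]
= (((((x^(-2)) · ((x^3)^(-1))) · y^(-1)) / x^(-1)) · y^5) · z^5    [power of a power]
= ((((x^(-2) · x^(-3)) · y^(-1)) / x^(-1)) · y^5) · z^5    [power of a power]
= (((x^(-5) · y^(-1)) / x^(-1)) · y^5) · z^5    [product of powers]
= x^(-4)·y^4·z^5    [quotient of powers; product of powers]

x^(-4)·y^4·z^5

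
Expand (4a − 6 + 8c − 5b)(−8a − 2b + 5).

−32a² + 32ab + 68a − 13b − 30 − 64ac − 16bc + 40c + 10b²

(4a − 6 + 8c − 5b)(−8a − 2b + 5)
= −32a² − 8ab + 20a + 48a + 12b − 30 − 64ac − 16bc + 40c + 40ab + 10b² − 25b    [distributive law]
= −32a² + 32ab + 68a − 13b − 30 − 64ac − 16bc + 40c + 10b²    [combine like terms]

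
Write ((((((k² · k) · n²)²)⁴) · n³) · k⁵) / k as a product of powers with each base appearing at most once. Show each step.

k²⁸n¹⁹

((((((k² · k) · n²)²)⁴) · n³) · k⁵) / k
= (((((k² · k) · n²)⁸) · n³) · k⁵) / k    [power of a power]
= (((((k² · k)⁸) · ((n²)⁸)) · n³) · k⁵) / k    [power of a product]
= ((((((k²)⁸) · (k⁸)) · ((n²)⁸)) · n³) · k⁵) / k    [power of a product]
= ((((k¹⁶ · (k⁸)) · ((n²)⁸)) · n³) · k⁵) / k    [power of a power]
= (((k²⁴ · ((n²)⁸)) · n³) · k⁵) / k    [product of powers]
= (((k²⁴ · n¹⁶) · n³) · k⁵) / k    [power of a power]
= k²⁸n¹⁹    [quotient of powers; product of powers]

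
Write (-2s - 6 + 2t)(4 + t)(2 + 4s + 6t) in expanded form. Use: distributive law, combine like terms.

(-2s - 6 + 2t)(4 + t)(2 + 4s + 6t)
= (-8s - 2st - 24 - 6t + 8t + 2t^2)(2 + 4s + 6t)    [distributive law]
= (-8s - 2st - 24 + 2t + 2t^2)(2 + 4s + 6t)    [combine like terms]
= -16s - 32s^2 - 48st - 4st - 8s^2t - 12st^2 - 48 - 96s - 144t + 4t + 8st + 12t^2 + 4t^2 + 8st^2 + 12t^3    [distributive law]
= -112s - 32s^2 - 44st - 8s^2t - 4st^2 - 48 - 140t + 16t^2 + 12t^3    [combine like terms]

-112s - 32s^2 - 44st - 8s^2t - 4st^2 - 48 - 140t + 16t^2 + 12t^3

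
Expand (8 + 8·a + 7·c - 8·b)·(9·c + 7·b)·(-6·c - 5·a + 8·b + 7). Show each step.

9·c^2 + 144·a·c + 79·b·c + 504·c + 112·a·b + 56·b^2 + 392·b - 747·a·c^2 - 360·a^2·c + 355·a·b·c - 280·a^2·b + 728·a·b^2 - 378·c^3 + 642·b·c^2 + 152·b^2·c - 448·b^3

(8 + 8·a + 7·c - 8·b)·(9·c + 7·b)·(-6·c - 5·a + 8·b + 7)
= (72·c + 56·b + 72·a·c + 56·a·b + 63·c^2 + 49·b·c - 72·b·c - 56·b^2)·(-6·c - 5·a + 8·b + 7)    [distributive law]
= (72·c + 56·b + 72·a·c + 56·a·b + 63·c^2 - 23·b·c - 56·b^2)·(-6·c - 5·a + 8·b + 7)    [combine like terms]
= -432·c^2 - 360·a·c + 576·b·c + 504·c - 336·b·c - 280·a·b + 448·b^2 + 392·b - 432·a·c^2 - 360·a^2·c + 576·a·b·c + 504·a·c - 336·a·b·c - 280·a^2·b + 448·a·b^2 + 392·a·b - 378·c^3 - 315·a·c^2 + 504·b·c^2 + 441·c^2 + 138·b·c^2 + 115·a·b·c - 184·b^2·c - 161·b·c + 336·b^2·c + 280·a·b^2 - 448·b^3 - 392·b^2    [distributive law]
= 9·c^2 + 144·a·c + 79·b·c + 504·c + 112·a·b + 56·b^2 + 392·b - 747·a·c^2 - 360·a^2·c + 355·a·b·c - 280·a^2·b + 728·a·b^2 - 378·c^3 + 642·b·c^2 + 152·b^2·c - 448·b^3    [combine like terms]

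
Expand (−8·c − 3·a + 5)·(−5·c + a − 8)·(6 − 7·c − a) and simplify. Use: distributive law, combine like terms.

−33·c^2 − 280·c^3 − 89·a·c^2 − 200·a·c + 14·a^2·c + 514·c − 47·a^2 + 3·a^3 + 214·a − 240

(−8·c − 3·a + 5)·(−5·c + a − 8)·(6 − 7·c − a)
= (40·c^2 − 8·a·c + 64·c + 15·a·c − 3·a^2 + 24·a − 25·c + 5·a − 40)·(6 − 7·c − a)    [distributive law]
= (40·c^2 + 7·a·c + 39·c − 3·a^2 + 29·a − 40)·(6 − 7·c − a)    [combine like terms]
= 240·c^2 − 280·c^3 − 40·a·c^2 + 42·a·c − 49·a·c^2 − 7·a^2·c + 234·c − 273·c^2 − 39·a·c − 18·a^2 + 21·a^2·c + 3·a^3 + 174·a − 203·a·c − 29·a^2 − 240 + 280·c + 40·a    [distributive law]
= −33·c^2 − 280·c^3 − 89·a·c^2 − 200·a·c + 14·a^2·c + 514·c − 47·a^2 + 3·a^3 + 214·a − 240    [combine like terms]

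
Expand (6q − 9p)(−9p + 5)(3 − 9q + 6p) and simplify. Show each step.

(6q − 9p)(−9p + 5)(3 − 9q + 6p)
= (−54pq + 30q + 81p² − 45p)(3 − 9q + 6p)    [distributive law]
= −162pq + 486pq² − 324p²q + 90q − 270q² + 180pq + 243p² − 729p²q + 486p³ − 135p + 405pq − 270p²    [distributive law]
= 423pq + 486pq² − 1053p²q + 90q − 270q² − 27p² + 486p³ − 135p    [combine like terms]

423pq + 486pq² − 1053p²q + 90q − 270q² − 27p² + 486p³ − 135p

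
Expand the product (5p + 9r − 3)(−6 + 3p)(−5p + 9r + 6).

(5p + 9r − 3)(−6 + 3p)(−5p + 9r + 6)
= (−30p + 15p² − 54r + 27pr + 18 − 9p)(−5p + 9r + 6)    [distributive law]
= (−39p + 15p² − 54r + 27pr + 18)(−5p + 9r + 6)    [combine like terms]
= 195p² − 351pr − 234p − 75p³ + 135p²r + 90p² + 270pr − 486r² − 324r − 135p²r + 243pr² + 162pr − 90p + 162r + 108    [distributive law]
= 285p² + 81pr − 324p − 75p³ − 486r² − 162r + 243pr² + 108    [combine like terms]

285p² + 81pr − 324p − 75p³ − 486r² − 162r + 243pr² + 108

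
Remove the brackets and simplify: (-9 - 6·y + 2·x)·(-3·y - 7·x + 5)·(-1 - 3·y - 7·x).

138·y - 9·y^2 - 234·x·y + 242·x - 497·x^2 + 45 - 54·y^3 - 234·x·y^2 - 210·x^2·y + 98·x^3

(-9 - 6·y + 2·x)·(-3·y - 7·x + 5)·(-1 - 3·y - 7·x)
= (27·y + 63·x - 45 + 18·y^2 + 42·x·y - 30·y - 6·x·y - 14·x^2 + 10·x)·(-1 - 3·y - 7·x)    [distributive law]
= (-3·y + 73·x - 45 + 18·y^2 + 36·x·y - 14·x^2)·(-1 - 3·y - 7·x)    [combine like terms]
= 3·y + 9·y^2 + 21·x·y - 73·x - 219·x·y - 511·x^2 + 45 + 135·y + 315·x - 18·y^2 - 54·y^3 - 126·x·y^2 - 36·x·y - 108·x·y^2 - 252·x^2·y + 14·x^2 + 42·x^2·y + 98·x^3    [distributive law]
= 138·y - 9·y^2 - 234·x·y + 242·x - 497·x^2 + 45 - 54·y^3 - 234·x·y^2 - 210·x^2·y + 98·x^3    [combine like terms]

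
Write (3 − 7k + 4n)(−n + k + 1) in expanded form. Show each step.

(3 − 7k + 4n)(−n + k + 1)
= −3n + 3k + 3 + 7kn − 7k^2 − 7k − 4n^2 + 4kn + 4n    [distributive law]
= n − 4k + 3 + 11kn − 7k^2 − 4n^2    [combine like terms]

n − 4k + 3 + 11kn − 7k^2 − 4n^2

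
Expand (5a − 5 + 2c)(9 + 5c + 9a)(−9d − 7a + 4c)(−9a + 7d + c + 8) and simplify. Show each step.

2231a^2cd − 2709acd^2 + 1137ac^2d − 3320acd + 774a^3c − 1039a^2c^2 − 1409a^2c − 258ac^3 + 1117ac^2 + 1440a^3d − 2835a^2d^2 − 3240a^2d + 2835a^4 − 2520a^3 − 1440ad + 2835d^2 − 351cd + 3240d − 2835a^2 + 2327ac + 2520a − 404c^2 − 1440c + 441cd^2 − 853c^2d + 292c^3 − 630c^2d^2 + 190c^3d + 40c^4

(5a − 5 + 2c)(9 + 5c + 9a)(−9d − 7a + 4c)(−9a + 7d + c + 8)
= (45a + 25ac + 45a^2 − 45 − 25c − 45a + 18c + 10c^2 + 18ac)(−9d − 7a + 4c)(−9a + 7d + c + 8)    [distributive law]
= (43ac + 45a^2 − 45 − 7c + 10c^2)(−9d − 7a + 4c)(−9a + 7d + c + 8)    [combine like terms]
= (−387acd − 301a^2c + 172ac^2 − 405a^2d − 315a^3 + 180a^2c + 405d + 315a − 180c + 63cd + 49ac − 28c^2 − 90c^2d − 70ac^2 + 40c^3)(−9a + 7d + c + 8)    [distributive law]
= (−387acd − 121a^2c + 102ac^2 − 405a^2d − 315a^3 + 405d + 315a − 180c + 63cd + 49ac − 28c^2 − 90c^2d + 40c^3)(−9a + 7d + c + 8)    [combine like terms]
= 3483a^2cd − 2709acd^2 − 387ac^2d − 3096acd + 1089a^3c − 847a^2cd − 121a^2c^2 − 968a^2c − 918a^2c^2 + 714ac^2d + 102ac^3 + 816ac^2 + 3645a^3d − 2835a^2d^2 − 405a^2cd − 3240a^2d + 2835a^4 − 2205a^3d − 315a^3c − 2520a^3 − 3645ad + 2835d^2 + 405cd + 3240d − 2835a^2 + 2205ad + 315ac + 2520a + 1620ac − 1260cd − 180c^2 − 1440c − 567acd + 441cd^2 + 63c^2d + 504cd − 441a^2c + 343acd + 49ac^2 + 392ac + 252ac^2 − 196c^2d − 28c^3 − 224c^2 + 810ac^2d − 630c^2d^2 − 90c^3d − 720c^2d − 360ac^3 + 280c^3d + 40c^4 + 320c^3    [distributive law]
= 2231a^2cd − 2709acd^2 + 1137ac^2d − 3320acd + 774a^3c − 1039a^2c^2 − 1409a^2c − 258ac^3 + 1117ac^2 + 1440a^3d − 2835a^2d^2 − 3240a^2d + 2835a^4 − 2520a^3 − 1440ad + 2835d^2 − 351cd + 3240d − 2835a^2 + 2327ac + 2520a − 404c^2 − 1440c + 441cd^2 − 853c^2d + 292c^3 − 630c^2d^2 + 190c^3d + 40c^4    [combine like terms]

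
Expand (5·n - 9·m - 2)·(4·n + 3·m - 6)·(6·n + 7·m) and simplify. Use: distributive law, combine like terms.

(5·n - 9·m - 2)·(4·n + 3·m - 6)·(6·n + 7·m)
= (20·n^2 + 15·m·n - 30·n - 36·m·n - 27·m^2 + 54·m - 8·n - 6·m + 12)·(6·n + 7·m)    [distributive law]
= (20·n^2 - 21·m·n - 38·n - 27·m^2 + 48·m + 12)·(6·n + 7·m)    [combine like terms]
= 120·n^3 + 140·m·n^2 - 126·m·n^2 - 147·m^2·n - 228·n^2 - 266·m·n - 162·m^2·n - 189·m^3 + 288·m·n + 336·m^2 + 72·n + 84·m    [distributive law]
= 120·n^3 + 14·m·n^2 - 309·m^2·n - 228·n^2 + 22·m·n - 189·m^3 + 336·m^2 + 72·n + 84·m    [combine like terms]

120·n^3 + 14·m·n^2 - 309·m^2·n - 228·n^2 + 22·m·n - 189·m^3 + 336·m^2 + 72·n + 84·m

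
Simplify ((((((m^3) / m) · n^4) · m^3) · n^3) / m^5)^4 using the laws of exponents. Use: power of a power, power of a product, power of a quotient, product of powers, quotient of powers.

((((((m^3) / m) · n^4) · m^3) · n^3) / m^5)^4
= ((((((m^3) / m) · n^4) · m^3) · n^3)^4) / ((m^5)^4)    [power of a quotient]
= ((((((m^3) / m) · n^4) · m^3)^4) · ((n^3)^4)) / ((m^5)^4)    [power of a product]
= ((((((m^3) / m) · n^4)^4) · ((m^3)^4)) · ((n^3)^4)) / ((m^5)^4)    [power of a product]
= ((((((m^3) / m)^4) · ((n^4)^4)) · ((m^3)^4)) · ((n^3)^4)) / ((m^5)^4)    [power of a product]
= ((((((m^3)^4) / (m^4)) · ((n^4)^4)) · ((m^3)^4)) · ((n^3)^4)) / ((m^5)^4)    [power of a quotient]
= (((((m^12) / (m^4)) · ((n^4)^4)) · ((m^3)^4)) · ((n^3)^4)) / ((m^5)^4)    [power of a power]
= (((m^8 · ((n^4)^4)) · ((m^3)^4)) · ((n^3)^4)) / ((m^5)^4)    [quotient of powers]
= (((m^8 · n^16) · ((m^3)^4)) · ((n^3)^4)) / ((m^5)^4)    [power of a power]
= (((m^8 · n^16) · m^12) · ((n^3)^4)) / ((m^5)^4)    [power of a power]
= (((m^8 · n^16) · m^12) · n^12) / ((m^5)^4)    [power of a power]
= (((m^8 · n^16) · m^12) · n^12) / m^20    [power of a power]
= n^28    [quotient of powers; product of powers]

n^28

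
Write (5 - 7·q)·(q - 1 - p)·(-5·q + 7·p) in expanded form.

(5 - 7·q)·(q - 1 - p)·(-5·q + 7·p)
= (5·q - 5 - 5·p - 7·q^2 + 7·q + 7·p·q)·(-5·q + 7·p)    [distributive law]
= (12·q - 5 - 5·p - 7·q^2 + 7·p·q)·(-5·q + 7·p)    [combine like terms]
= -60·q^2 + 84·p·q + 25·q - 35·p + 25·p·q - 35·p^2 + 35·q^3 - 49·p·q^2 - 35·p·q^2 + 49·p^2·q    [distributive law]
= -60·q^2 + 109·p·q + 25·q - 35·p - 35·p^2 + 35·q^3 - 84·p·q^2 + 49·p^2·q    [combine like terms]

-60·q^2 + 109·p·q + 25·q - 35·p - 35·p^2 + 35·q^3 - 84·p·q^2 + 49·p^2·q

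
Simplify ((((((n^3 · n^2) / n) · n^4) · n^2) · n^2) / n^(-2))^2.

((((((n^3 · n^2) / n) · n^4) · n^2) · n^2) / n^(-2))^2
= ((((((n^3 · n^2) / n) · n^4) · n^2) · n^2)^2) / ((n^(-2))^2)    [power of a quotient]
= ((((((n^3 · n^2) / n) · n^4) · n^2)^2) · ((n^2)^2)) / ((n^(-2))^2)    [power of a product]
= ((((((n^3 · n^2) / n) · n^4)^2) · ((n^2)^2)) · ((n^2)^2)) / ((n^(-2))^2)    [power of a product]
= ((((((n^3 · n^2) / n)^2) · ((n^4)^2)) · ((n^2)^2)) · ((n^2)^2)) / ((n^(-2))^2)    [power of a product]
= ((((((n^3 · n^2)^2) / (n^2)) · ((n^4)^2)) · ((n^2)^2)) · ((n^2)^2)) / ((n^(-2))^2)    [power of a quotient]
= (((((((n^3)^2) · ((n^2)^2)) / (n^2)) · ((n^4)^2)) · ((n^2)^2)) · ((n^2)^2)) / ((n^(-2))^2)    [power of a product]
= (((((n^6 · ((n^2)^2)) / (n^2)) · ((n^4)^2)) · ((n^2)^2)) · ((n^2)^2)) / ((n^(-2))^2)    [power of a power]
= (((((n^6 · n^4) / (n^2)) · ((n^4)^2)) · ((n^2)^2)) · ((n^2)^2)) / ((n^(-2))^2)    [power of a power]
= ((((n^10 / (n^2)) · ((n^4)^2)) · ((n^2)^2)) · ((n^2)^2)) / ((n^(-2))^2)    [product of powers]
= (((n^8 · ((n^4)^2)) · ((n^2)^2)) · ((n^2)^2)) / ((n^(-2))^2)    [quotient of powers]
= (((n^8 · n^8) · ((n^2)^2)) · ((n^2)^2)) / ((n^(-2))^2)    [power of a power]
= ((n^16 · ((n^2)^2)) · ((n^2)^2)) / ((n^(-2))^2)    [product of powers]
= ((n^16 · n^4) · ((n^2)^2)) / ((n^(-2))^2)    [power of a power]
= (n^20 · ((n^2)^2)) / ((n^(-2))^2)    [product of powers]
= (n^20 · n^4) / ((n^(-2))^2)    [power of a power]
= n^24 / ((n^(-2))^2)    [product of powers]
= n^24 / n^(-4)    [power of a power]
= n^28    [quotient of powers]

n^28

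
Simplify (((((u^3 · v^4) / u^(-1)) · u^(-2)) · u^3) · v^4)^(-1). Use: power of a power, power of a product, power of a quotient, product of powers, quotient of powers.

(((((u^3 · v^4) / u^(-1)) · u^(-2)) · u^3) · v^4)^(-1)
= (((((u^3 · v^4) / u^(-1)) · u^(-2)) · u^3)^(-1)) · ((v^4)^(-1))    [power of a product]
= (((((u^3 · v^4) / u^(-1)) · u^(-2))^(-1)) · ((u^3)^(-1))) · ((v^4)^(-1))    [power of a product]
= (((((u^3 · v^4) / u^(-1))^(-1)) · ((u^(-2))^(-1))) · ((u^3)^(-1))) · ((v^4)^(-1))    [power of a product]
= (((((u^3 · v^4)^(-1)) / ((u^(-1))^(-1))) · ((u^(-2))^(-1))) · ((u^3)^(-1))) · ((v^4)^(-1))    [power of a quotient]
= ((((((u^3)^(-1)) · ((v^4)^(-1))) / ((u^(-1))^(-1))) · ((u^(-2))^(-1))) · ((u^3)^(-1))) · ((v^4)^(-1))    [power of a product]
= ((((u^(-3) · ((v^4)^(-1))) / ((u^(-1))^(-1))) · ((u^(-2))^(-1))) · ((u^3)^(-1))) · ((v^4)^(-1))    [power of a power]
= ((((u^(-3) · v^(-4)) / ((u^(-1))^(-1))) · ((u^(-2))^(-1))) · ((u^3)^(-1))) · ((v^4)^(-1))    [power of a power]
= ((((u^(-3) · v^(-4)) / u) · ((u^(-2))^(-1))) · ((u^3)^(-1))) · ((v^4)^(-1))    [power of a power]
= ((((u^(-3) · v^(-4)) / u) · u^2) · ((u^3)^(-1))) · ((v^4)^(-1))    [power of a power]
= ((((u^(-3) · v^(-4)) / u) · u^2) · u^(-3)) · ((v^4)^(-1))    [power of a power]
= ((((u^(-3) · v^(-4)) / u) · u^2) · u^(-3)) · v^(-4)    [power of a power]
= u^(-5)v^(-8)    [quotient of powers; product of powers]

u^(-5)v^(-8)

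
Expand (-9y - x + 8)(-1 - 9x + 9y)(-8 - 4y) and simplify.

(-9y - x + 8)(-1 - 9x + 9y)(-8 - 4y)
= (9y + 81xy - 81y^2 + x + 9x^2 - 9xy - 8 - 72x + 72y)(-8 - 4y)    [distributive law]
= (81y + 72xy - 81y^2 - 71x + 9x^2 - 8)(-8 - 4y)    [combine like terms]
= -648y - 324y^2 - 576xy - 288xy^2 + 648y^2 + 324y^3 + 568x + 284xy - 72x^2 - 36x^2y + 64 + 32y    [distributive law]
= -616y + 324y^2 - 292xy - 288xy^2 + 324y^3 + 568x - 72x^2 - 36x^2y + 64    [combine like terms]

-616y + 324y^2 - 292xy - 288xy^2 + 324y^3 + 568x - 72x^2 - 36x^2y + 64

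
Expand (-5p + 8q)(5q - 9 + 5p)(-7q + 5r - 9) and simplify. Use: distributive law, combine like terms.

-105pq² + 75pqr - 450pq + 225pr - 405p + 175p²q - 125p²r + 225p² - 280q³ + 200q²r + 144q² - 360qr + 648q

(-5p + 8q)(5q - 9 + 5p)(-7q + 5r - 9)
= (-25pq + 45p - 25p² + 40q² - 72q + 40pq)(-7q + 5r - 9)    [distributive law]
= (15pq + 45p - 25p² + 40q² - 72q)(-7q + 5r - 9)    [combine like terms]
= -105pq² + 75pqr - 135pq - 315pq + 225pr - 405p + 175p²q - 125p²r + 225p² - 280q³ + 200q²r - 360q² + 504q² - 360qr + 648q    [distributive law]
= -105pq² + 75pqr - 450pq + 225pr - 405p + 175p²q - 125p²r + 225p² - 280q³ + 200q²r + 144q² - 360qr + 648q    [combine like terms]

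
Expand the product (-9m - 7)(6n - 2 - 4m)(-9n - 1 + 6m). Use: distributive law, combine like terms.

486mn² - 612mn - 648m²n + 38m + 240m² + 216m³ + 378n² - 84n - 14

(-9m - 7)(6n - 2 - 4m)(-9n - 1 + 6m)
= (-54mn + 18m + 36m² - 42n + 14 + 28m)(-9n - 1 + 6m)    [distributive law]
= (-54mn + 46m + 36m² - 42n + 14)(-9n - 1 + 6m)    [combine like terms]
= 486mn² + 54mn - 324m²n - 414mn - 46m + 276m² - 324m²n - 36m² + 216m³ + 378n² + 42n - 252mn - 126n - 14 + 84m    [distributive law]
= 486mn² - 612mn - 648m²n + 38m + 240m² + 216m³ + 378n² - 84n - 14    [combine like terms]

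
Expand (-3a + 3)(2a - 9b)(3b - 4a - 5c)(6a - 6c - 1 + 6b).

(-3a + 3)(2a - 9b)(3b - 4a - 5c)(6a - 6c - 1 + 6b)
= (-6a^2 + 27ab + 6a - 27b)(3b - 4a - 5c)(6a - 6c - 1 + 6b)    [distributive law]
= (-18a^2b + 24a^3 + 30a^2c + 81ab^2 - 108a^2b - 135abc + 18ab - 24a^2 - 30ac - 81b^2 + 108ab + 135bc)(6a - 6c - 1 + 6b)    [distributive law]
= (-126a^2b + 24a^3 + 30a^2c + 81ab^2 - 135abc + 126ab - 24a^2 - 30ac - 81b^2 + 135bc)(6a - 6c - 1 + 6b)    [combine like terms]
= -756a^3b + 756a^2bc + 126a^2b - 756a^2b^2 + 144a^4 - 144a^3c - 24a^3 + 144a^3b + 180a^3c - 180a^2c^2 - 30a^2c + 180a^2bc + 486a^2b^2 - 486ab^2c - 81ab^2 + 486ab^3 - 810a^2bc + 810abc^2 + 135abc - 810ab^2c + 756a^2b - 756abc - 126ab + 756ab^2 - 144a^3 + 144a^2c + 24a^2 - 144a^2b - 180a^2c + 180ac^2 + 30ac - 180abc - 486ab^2 + 486b^2c + 81b^2 - 486b^3 + 810abc - 810bc^2 - 135bc + 810b^2c    [distributive law]
= -612a^3b + 126a^2bc + 738a^2b - 270a^2b^2 + 144a^4 + 36a^3c - 168a^3 - 180a^2c^2 - 66a^2c - 1296ab^2c + 189ab^2 + 486ab^3 + 810abc^2 + 9abc - 126ab + 24a^2 + 180ac^2 + 30ac + 1296b^2c + 81b^2 - 486b^3 - 810bc^2 - 135bc    [combine like terms]

-612a^3b + 126a^2bc + 738a^2b - 270a^2b^2 + 144a^4 + 36a^3c - 168a^3 - 180a^2c^2 - 66a^2c - 1296ab^2c + 189ab^2 + 486ab^3 + 810abc^2 + 9abc - 126ab + 24a^2 + 180ac^2 + 30ac + 1296b^2c + 81b^2 - 486b^3 - 810bc^2 - 135bc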